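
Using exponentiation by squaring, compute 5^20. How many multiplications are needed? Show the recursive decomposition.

Computing 5^20 by squaring (build up from 5^1; each line after the first costs one multiplication):

5^1 = 5
5^2 = (5^1)^2 = 5^2 = 25
5^4 = (5^2)^2 = 25^2 = 625
5^5 = 5 * 5^4 = 5 * 625 = 3125
5^10 = (5^5)^2 = 3125^2 = 9765625
5^20 = (5^10)^2 = 9765625^2 = 95367431640625

Result: 95367431640625
Multiplications needed: 5 (5 lines after 5^1)

5^20 = 95367431640625. Using exponentiation by squaring, this requires 5 multiplications. The key idea: if the exponent is even, square the half-power; if odd, multiply by the base once.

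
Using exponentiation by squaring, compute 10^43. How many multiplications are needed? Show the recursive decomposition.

Computing 10^43 by squaring (build up from 10^1; each line after the first costs one multiplication):

10^1 = 10
10^2 = (10^1)^2 = 10^2 = 100
10^4 = (10^2)^2 = 100^2 = 10000
10^5 = 10 * 10^4 = 10 * 10000 = 100000
10^10 = (10^5)^2 = 100000^2 = 10000000000
10^20 = (10^10)^2 = 10000000000^2 = 100000000000000000000
10^21 = 10 * 10^20 = 10 * 100000000000000000000 = 1000000000000000000000
10^42 = (10^21)^2 = 1000000000000000000000^2 = 1000000000000000000000000000000000000000000
10^43 = 10 * 10^42 = 10 * 1000000000000000000000000000000000000000000 = 10000000000000000000000000000000000000000000

Result: 10000000000000000000000000000000000000000000
Multiplications needed: 8 (8 lines after 10^1)

10^43 = 10000000000000000000000000000000000000000000. Using exponentiation by squaring, this requires 8 multiplications. The key idea: if the exponent is even, square the half-power; if odd, multiply by the base once.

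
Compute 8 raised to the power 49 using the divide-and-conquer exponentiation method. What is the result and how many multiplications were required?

Computing 8^49 by squaring (build up from 8^1; each line after the first costs one multiplication):

8^1 = 8
8^2 = (8^1)^2 = 8^2 = 64
8^3 = 8 * 8^2 = 8 * 64 = 512
8^6 = (8^3)^2 = 512^2 = 262144
8^12 = (8^6)^2 = 262144^2 = 68719476736
8^24 = (8^12)^2 = 68719476736^2 = 4722366482869645213696
8^48 = (8^24)^2 = 4722366482869645213696^2 = 22300745198530623141535718272648361505980416
8^49 = 8 * 8^48 = 8 * 22300745198530623141535718272648361505980416 = 178405961588244985132285746181186892047843328

Result: 178405961588244985132285746181186892047843328
Multiplications needed: 7 (7 lines after 8^1)

8^49 = 178405961588244985132285746181186892047843328. Using exponentiation by squaring, this requires 7 multiplications. The key idea: if the exponent is even, square the half-power; if odd, multiply by the base once.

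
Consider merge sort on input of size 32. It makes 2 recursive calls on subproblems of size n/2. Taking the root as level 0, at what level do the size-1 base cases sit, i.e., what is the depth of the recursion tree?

For divide and conquer with division factor 2:

Problem sizes at each level:
Level 0: 32
Level 1: 16
Level 2: 8
Level 3: 4
Level 4: 2
Level 5: 1

The root is level 0 and the size-1 base case is level 5 (the tree spans levels 0 through 5, i.e. 6 levels counting the root), so the depth is the number of divisions: log_2(32) = 5

The recursion tree depth is log_2(32) = 5. At each level, the problem size is divided by 2, so it takes 5 divisions to reduce to a base case of size 1. The algorithm makes 2 recursive calls at each level.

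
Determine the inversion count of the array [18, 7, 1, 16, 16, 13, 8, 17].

Finding inversions in [18, 7, 1, 16, 16, 13, 8, 17]:

(0, 1): arr[0]=18 > arr[1]=7
(0, 2): arr[0]=18 > arr[2]=1
(0, 3): arr[0]=18 > arr[3]=16
(0, 4): arr[0]=18 > arr[4]=16
(0, 5): arr[0]=18 > arr[5]=13
(0, 6): arr[0]=18 > arr[6]=8
(0, 7): arr[0]=18 > arr[7]=17
(1, 2): arr[1]=7 > arr[2]=1
(3, 5): arr[3]=16 > arr[5]=13
(3, 6): arr[3]=16 > arr[6]=8
(4, 5): arr[4]=16 > arr[5]=13
(4, 6): arr[4]=16 > arr[6]=8
(5, 6): arr[5]=13 > arr[6]=8

Total inversions: 13

The array has 13 inversion(s): (0,1), (0,2), (0,3), (0,4), (0,5), (0,6), (0,7), (1,2), (3,5), (3,6), (4,5), (4,6), (5,6). Each pair (i,j) satisfies i < j and arr[i] > arr[j].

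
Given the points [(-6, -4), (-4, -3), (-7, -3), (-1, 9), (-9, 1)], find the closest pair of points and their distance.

Computing all pairwise distances among 5 points:

d((-6, -4), (-4, -3)) = 2.2361
d((-6, -4), (-7, -3)) = 1.4142 <-- minimum
d((-6, -4), (-1, 9)) = 13.9284
d((-6, -4), (-9, 1)) = 5.831
d((-4, -3), (-7, -3)) = 3.0
d((-4, -3), (-1, 9)) = 12.3693
d((-4, -3), (-9, 1)) = 6.4031
d((-7, -3), (-1, 9)) = 13.4164
d((-7, -3), (-9, 1)) = 4.4721
d((-1, 9), (-9, 1)) = 11.3137

Closest pair: (-6, -4) and (-7, -3) with distance 1.4142

The closest pair is (-6, -4) and (-7, -3) with Euclidean distance 1.4142. For 5 points, brute-force pairwise comparison is shown above. For large n, the divide-and-conquer algorithm (sort by x, recurse on halves, check the dividing strip) achieves O(n log n).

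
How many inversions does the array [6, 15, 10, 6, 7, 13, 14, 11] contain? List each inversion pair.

Finding inversions in [6, 15, 10, 6, 7, 13, 14, 11]:

(1, 2): arr[1]=15 > arr[2]=10
(1, 3): arr[1]=15 > arr[3]=6
(1, 4): arr[1]=15 > arr[4]=7
(1, 5): arr[1]=15 > arr[5]=13
(1, 6): arr[1]=15 > arr[6]=14
(1, 7): arr[1]=15 > arr[7]=11
(2, 3): arr[2]=10 > arr[3]=6
(2, 4): arr[2]=10 > arr[4]=7
(5, 7): arr[5]=13 > arr[7]=11
(6, 7): arr[6]=14 > arr[7]=11

Total inversions: 10

The array has 10 inversion(s): (1,2), (1,3), (1,4), (1,5), (1,6), (1,7), (2,3), (2,4), (5,7), (6,7). Each pair (i,j) satisfies i < j and arr[i] > arr[j].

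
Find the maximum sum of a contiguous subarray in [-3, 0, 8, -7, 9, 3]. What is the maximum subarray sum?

Using Kadane's algorithm on [-3, 0, 8, -7, 9, 3]:

Scanning through the array:
Position 1 (value 0): max_ending_here = 0, max_so_far = 0
Position 2 (value 8): max_ending_here = 8, max_so_far = 8
Position 3 (value -7): max_ending_here = 1, max_so_far = 8
Position 4 (value 9): max_ending_here = 10, max_so_far = 10
Position 5 (value 3): max_ending_here = 13, max_so_far = 13

Maximum subarray: [0, 8, -7, 9, 3]
Maximum sum: 13

The maximum subarray is [0, 8, -7, 9, 3] with sum 13. This subarray runs from index 1 to index 5.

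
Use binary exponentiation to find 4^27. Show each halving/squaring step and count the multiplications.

Computing 4^27 by squaring (build up from 4^1; each line after the first costs one multiplication):

4^1 = 4
4^2 = (4^1)^2 = 4^2 = 16
4^3 = 4 * 4^2 = 4 * 16 = 64
4^6 = (4^3)^2 = 64^2 = 4096
4^12 = (4^6)^2 = 4096^2 = 16777216
4^13 = 4 * 4^12 = 4 * 16777216 = 67108864
4^26 = (4^13)^2 = 67108864^2 = 4503599627370496
4^27 = 4 * 4^26 = 4 * 4503599627370496 = 18014398509481984

Result: 18014398509481984
Multiplications needed: 7 (7 lines after 4^1)

4^27 = 18014398509481984. Using exponentiation by squaring, this requires 7 multiplications. The key idea: if the exponent is even, square the half-power; if odd, multiply by the base once.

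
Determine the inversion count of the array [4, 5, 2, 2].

Finding inversions in [4, 5, 2, 2]:

(0, 2): arr[0]=4 > arr[2]=2
(0, 3): arr[0]=4 > arr[3]=2
(1, 2): arr[1]=5 > arr[2]=2
(1, 3): arr[1]=5 > arr[3]=2

Total inversions: 4

The array has 4 inversion(s): (0,2), (0,3), (1,2), (1,3). Each pair (i,j) satisfies i < j and arr[i] > arr[j].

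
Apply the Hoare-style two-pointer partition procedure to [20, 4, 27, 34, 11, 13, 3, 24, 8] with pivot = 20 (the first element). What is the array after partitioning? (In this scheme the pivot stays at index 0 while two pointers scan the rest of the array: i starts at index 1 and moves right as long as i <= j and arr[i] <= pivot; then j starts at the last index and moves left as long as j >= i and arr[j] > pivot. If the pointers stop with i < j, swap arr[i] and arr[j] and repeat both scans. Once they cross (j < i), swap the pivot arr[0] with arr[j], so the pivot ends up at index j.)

Hoare-style two-pointer partition with pivot = 20:

Initial array: [20, 4, 27, 34, 11, 13, 3, 24, 8]

Pointers start at i = 1, j = 8.
i stops at index 2 (arr[2]=27 > 20), j stops at index 8 (arr[8]=8 <= 20): swap arr[2] and arr[8], array becomes [20, 4, 8, 34, 11, 13, 3, 24, 27]
i stops at index 3 (arr[3]=34 > 20), j stops at index 6 (arr[6]=3 <= 20): swap arr[3] and arr[6], array becomes [20, 4, 8, 3, 11, 13, 34, 24, 27]
i ends at 6, j ends at 5: the pointers have crossed (j < i), so scanning stops.

Swap pivot arr[0] with arr[5] to place pivot at position 5: [13, 4, 8, 3, 11, 20, 34, 24, 27]
Pivot position: 5

After partitioning with pivot 20, the array becomes [13, 4, 8, 3, 11, 20, 34, 24, 27]. The pivot is placed at index 5. All elements to the left of the pivot are <= 20, and all elements to the right are > 20.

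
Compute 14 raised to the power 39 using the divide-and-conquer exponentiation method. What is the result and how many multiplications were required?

Computing 14^39 by squaring (build up from 14^1; each line after the first costs one multiplication):

14^1 = 14
14^2 = (14^1)^2 = 14^2 = 196
14^4 = (14^2)^2 = 196^2 = 38416
14^8 = (14^4)^2 = 38416^2 = 1475789056
14^9 = 14 * 14^8 = 14 * 1475789056 = 20661046784
14^18 = (14^9)^2 = 20661046784^2 = 426878854210636742656
14^19 = 14 * 14^18 = 14 * 426878854210636742656 = 5976303958948914397184
14^38 = (14^19)^2 = 5976303958948914397184^2 = 35716209009748467500288285041727074107129856
14^39 = 14 * 14^38 = 14 * 35716209009748467500288285041727074107129856 = 500026926136478545004035990584179037499817984

Result: 500026926136478545004035990584179037499817984
Multiplications needed: 8 (8 lines after 14^1)

14^39 = 500026926136478545004035990584179037499817984. Using exponentiation by squaring, this requires 8 multiplications. The key idea: if the exponent is even, square the half-power; if odd, multiply by the base once.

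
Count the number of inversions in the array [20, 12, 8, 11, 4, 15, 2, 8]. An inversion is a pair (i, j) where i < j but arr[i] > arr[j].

Finding inversions in [20, 12, 8, 11, 4, 15, 2, 8]:

(0, 1): arr[0]=20 > arr[1]=12
(0, 2): arr[0]=20 > arr[2]=8
(0, 3): arr[0]=20 > arr[3]=11
(0, 4): arr[0]=20 > arr[4]=4
(0, 5): arr[0]=20 > arr[5]=15
(0, 6): arr[0]=20 > arr[6]=2
(0, 7): arr[0]=20 > arr[7]=8
(1, 2): arr[1]=12 > arr[2]=8
(1, 3): arr[1]=12 > arr[3]=11
(1, 4): arr[1]=12 > arr[4]=4
(1, 6): arr[1]=12 > arr[6]=2
(1, 7): arr[1]=12 > arr[7]=8
(2, 4): arr[2]=8 > arr[4]=4
(2, 6): arr[2]=8 > arr[6]=2
(3, 4): arr[3]=11 > arr[4]=4
(3, 6): arr[3]=11 > arr[6]=2
(3, 7): arr[3]=11 > arr[7]=8
(4, 6): arr[4]=4 > arr[6]=2
(5, 6): arr[5]=15 > arr[6]=2
(5, 7): arr[5]=15 > arr[7]=8

Total inversions: 20

The array has 20 inversion(s): (0,1), (0,2), (0,3), (0,4), (0,5), (0,6), (0,7), (1,2), (1,3), (1,4), (1,6), (1,7), (2,4), (2,6), (3,4), (3,6), (3,7), (4,6), (5,6), (5,7). Each pair (i,j) satisfies i < j and arr[i] > arr[j].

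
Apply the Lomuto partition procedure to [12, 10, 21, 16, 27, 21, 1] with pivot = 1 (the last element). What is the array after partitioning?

Lomuto partition with pivot = 1:

Initial array: [12, 10, 21, 16, 27, 21, 1]

arr[0]=12 > 1: no swap
arr[1]=10 > 1: no swap
arr[2]=21 > 1: no swap
arr[3]=16 > 1: no swap
arr[4]=27 > 1: no swap
arr[5]=21 > 1: no swap

Place pivot at position 0: [1, 10, 21, 16, 27, 21, 12]
Pivot position: 0

After partitioning with pivot 1, the array becomes [1, 10, 21, 16, 27, 21, 12]. The pivot is placed at index 0. All elements to the left of the pivot are <= 1, and all elements to the right are > 1.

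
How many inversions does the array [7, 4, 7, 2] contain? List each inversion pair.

Finding inversions in [7, 4, 7, 2]:

(0, 1): arr[0]=7 > arr[1]=4
(0, 3): arr[0]=7 > arr[3]=2
(1, 3): arr[1]=4 > arr[3]=2
(2, 3): arr[2]=7 > arr[3]=2

Total inversions: 4

The array has 4 inversion(s): (0,1), (0,3), (1,3), (2,3). Each pair (i,j) satisfies i < j and arr[i] > arr[j].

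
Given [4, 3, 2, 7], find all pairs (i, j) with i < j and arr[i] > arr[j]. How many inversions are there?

Finding inversions in [4, 3, 2, 7]:

(0, 1): arr[0]=4 > arr[1]=3
(0, 2): arr[0]=4 > arr[2]=2
(1, 2): arr[1]=3 > arr[2]=2

Total inversions: 3

The array has 3 inversion(s): (0,1), (0,2), (1,2). Each pair (i,j) satisfies i < j and arr[i] > arr[j].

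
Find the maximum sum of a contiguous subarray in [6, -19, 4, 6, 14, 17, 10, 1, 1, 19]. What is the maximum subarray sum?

Using Kadane's algorithm on [6, -19, 4, 6, 14, 17, 10, 1, 1, 19]:

Scanning through the array:
Position 1 (value -19): max_ending_here = -13, max_so_far = 6
Position 2 (value 4): max_ending_here = 4, max_so_far = 6
Position 3 (value 6): max_ending_here = 10, max_so_far = 10
Position 4 (value 14): max_ending_here = 24, max_so_far = 24
Position 5 (value 17): max_ending_here = 41, max_so_far = 41
Position 6 (value 10): max_ending_here = 51, max_so_far = 51
Position 7 (value 1): max_ending_here = 52, max_so_far = 52
Position 8 (value 1): max_ending_here = 53, max_so_far = 53
Position 9 (value 19): max_ending_here = 72, max_so_far = 72

Maximum subarray: [4, 6, 14, 17, 10, 1, 1, 19]
Maximum sum: 72

The maximum subarray is [4, 6, 14, 17, 10, 1, 1, 19] with sum 72. This subarray runs from index 2 to index 9.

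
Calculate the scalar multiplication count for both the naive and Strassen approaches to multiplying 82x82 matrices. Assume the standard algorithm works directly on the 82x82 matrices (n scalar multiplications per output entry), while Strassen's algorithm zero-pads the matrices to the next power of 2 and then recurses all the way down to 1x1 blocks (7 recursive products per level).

Matrix multiplication for 82x82 matrices:

Strassen's algorithm requires power-of-2 dimensions. Pad 82x82 to 128x128 (next power of 2).

Standard algorithm: 82^3 = 551368 multiplications
Strassen's algorithm: 7^(log2(128)) = 7^7 = 823543 multiplications
Difference: 551368 - 823543 = -272175 (Strassen uses MORE here due to padding overhead — for small or just-over-power-of-2 n, padding can outweigh the per-level savings)

Standard: 551368 multiplications (82^3). Strassen: 823543 multiplications (7^7, after padding to 128x128). Strassen reduces 8 recursive multiplications to 7 at each level.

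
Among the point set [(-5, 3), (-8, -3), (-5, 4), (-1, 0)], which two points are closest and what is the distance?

Computing all pairwise distances among 4 points:

d((-5, 3), (-8, -3)) = 6.7082
d((-5, 3), (-5, 4)) = 1.0 <-- minimum
d((-5, 3), (-1, 0)) = 5.0
d((-8, -3), (-5, 4)) = 7.6158
d((-8, -3), (-1, 0)) = 7.6158
d((-5, 4), (-1, 0)) = 5.6569

Closest pair: (-5, 3) and (-5, 4) with distance 1.0

The closest pair is (-5, 3) and (-5, 4) with Euclidean distance 1.0. For 4 points, brute-force pairwise comparison is shown above. For large n, the divide-and-conquer algorithm (sort by x, recurse on halves, check the dividing strip) achieves O(n log n).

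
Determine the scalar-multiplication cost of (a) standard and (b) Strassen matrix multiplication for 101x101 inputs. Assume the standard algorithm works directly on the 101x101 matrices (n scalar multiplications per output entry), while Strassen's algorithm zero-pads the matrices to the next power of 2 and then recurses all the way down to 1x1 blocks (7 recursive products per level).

Matrix multiplication for 101x101 matrices:

Strassen's algorithm requires power-of-2 dimensions. Pad 101x101 to 128x128 (next power of 2).

Standard algorithm: 101^3 = 1030301 multiplications
Strassen's algorithm: 7^(log2(128)) = 7^7 = 823543 multiplications
Savings: 1030301 - 823543 = 206758 multiplications

Standard: 1030301 multiplications (101^3). Strassen: 823543 multiplications (7^7, after padding to 128x128). Strassen reduces 8 recursive multiplications to 7 at each level.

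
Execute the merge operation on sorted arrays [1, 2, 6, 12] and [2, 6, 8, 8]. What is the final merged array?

Merging process:

Compare 1 vs 2: take 1 from left. Merged: [1]
Compare 2 vs 2: take 2 from left. Merged: [1, 2]
Compare 6 vs 2: take 2 from right. Merged: [1, 2, 2]
Compare 6 vs 6: take 6 from left. Merged: [1, 2, 2, 6]
Compare 12 vs 6: take 6 from right. Merged: [1, 2, 2, 6, 6]
Compare 12 vs 8: take 8 from right. Merged: [1, 2, 2, 6, 6, 8]
Compare 12 vs 8: take 8 from right. Merged: [1, 2, 2, 6, 6, 8, 8]
Append remaining from left: [12]. Merged: [1, 2, 2, 6, 6, 8, 8, 12]

Final merged array: [1, 2, 2, 6, 6, 8, 8, 12]
Total comparisons: 7

The merged array is [1, 2, 2, 6, 6, 8, 8, 12], requiring 7 comparisons. The merge step runs in O(n) time where n is the total number of elements.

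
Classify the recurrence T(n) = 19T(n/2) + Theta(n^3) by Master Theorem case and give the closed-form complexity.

Master Theorem for T(n) = 19T(n/2) + O(n^3):

a = 19, b = 2, c = 3
log_b(a) = log_2(19) = 4.2479

Case 1: c = 3 < log_2(19) = 4.2479
T(n) = O(n^(log_2 19))

For T(n) = 19T(n/2) + O(n^3): log_2(19) = 4.2479. This is Case 1 of the Master Theorem (c < log_b(a), work dominated by leaves), giving O(n^(log_2 19)).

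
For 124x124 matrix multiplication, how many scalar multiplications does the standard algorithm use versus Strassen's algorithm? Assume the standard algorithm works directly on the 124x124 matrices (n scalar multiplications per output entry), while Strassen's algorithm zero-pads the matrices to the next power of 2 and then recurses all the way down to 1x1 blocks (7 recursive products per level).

Matrix multiplication for 124x124 matrices:

Strassen's algorithm requires power-of-2 dimensions. Pad 124x124 to 128x128 (next power of 2).

Standard algorithm: 124^3 = 1906624 multiplications
Strassen's algorithm: 7^(log2(128)) = 7^7 = 823543 multiplications
Savings: 1906624 - 823543 = 1083081 multiplications

Standard: 1906624 multiplications (124^3). Strassen: 823543 multiplications (7^7, after padding to 128x128). Strassen reduces 8 recursive multiplications to 7 at each level.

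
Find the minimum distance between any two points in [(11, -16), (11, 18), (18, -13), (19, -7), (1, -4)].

Computing all pairwise distances among 5 points:

d((11, -16), (11, 18)) = 34.0
d((11, -16), (18, -13)) = 7.6158
d((11, -16), (19, -7)) = 12.0416
d((11, -16), (1, -4)) = 15.6205
d((11, 18), (18, -13)) = 31.7805
d((11, 18), (19, -7)) = 26.2488
d((11, 18), (1, -4)) = 24.1661
d((18, -13), (19, -7)) = 6.0828 <-- minimum
d((18, -13), (1, -4)) = 19.2354
d((19, -7), (1, -4)) = 18.2483

Closest pair: (18, -13) and (19, -7) with distance 6.0828

The closest pair is (18, -13) and (19, -7) with Euclidean distance 6.0828. For 5 points, brute-force pairwise comparison is shown above. For large n, the divide-and-conquer algorithm (sort by x, recurse on halves, check the dividing strip) achieves O(n log n).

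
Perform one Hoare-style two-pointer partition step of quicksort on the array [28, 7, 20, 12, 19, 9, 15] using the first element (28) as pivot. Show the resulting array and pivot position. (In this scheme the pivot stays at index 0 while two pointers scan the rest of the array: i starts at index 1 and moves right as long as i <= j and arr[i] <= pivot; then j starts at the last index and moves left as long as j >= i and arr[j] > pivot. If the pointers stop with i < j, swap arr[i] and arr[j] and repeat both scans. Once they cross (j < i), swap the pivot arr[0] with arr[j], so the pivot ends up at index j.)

Hoare-style two-pointer partition with pivot = 28:

Initial array: [28, 7, 20, 12, 19, 9, 15]

Pointers start at i = 1, j = 6.
i ends at 7, j ends at 6: the pointers have crossed (j < i), so scanning stops.

Swap pivot arr[0] with arr[6] to place pivot at position 6: [15, 7, 20, 12, 19, 9, 28]
Pivot position: 6

After partitioning with pivot 28, the array becomes [15, 7, 20, 12, 19, 9, 28]. The pivot is placed at index 6. All elements to the left of the pivot are <= 28, and all elements to the right are > 28.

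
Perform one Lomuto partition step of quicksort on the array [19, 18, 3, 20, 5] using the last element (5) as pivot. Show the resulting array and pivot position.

Lomuto partition with pivot = 5:

Initial array: [19, 18, 3, 20, 5]

arr[0]=19 > 5: no swap
arr[1]=18 > 5: no swap
arr[2]=3 <= 5: swap with position 0, array becomes [3, 18, 19, 20, 5]
arr[3]=20 > 5: no swap

Place pivot at position 1: [3, 5, 19, 20, 18]
Pivot position: 1

After partitioning with pivot 5, the array becomes [3, 5, 19, 20, 18]. The pivot is placed at index 1. All elements to the left of the pivot are <= 5, and all elements to the right are > 5.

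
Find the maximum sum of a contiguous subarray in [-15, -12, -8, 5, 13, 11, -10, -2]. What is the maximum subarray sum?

Using Kadane's algorithm on [-15, -12, -8, 5, 13, 11, -10, -2]:

Scanning through the array:
Position 1 (value -12): max_ending_here = -12, max_so_far = -12
Position 2 (value -8): max_ending_here = -8, max_so_far = -8
Position 3 (value 5): max_ending_here = 5, max_so_far = 5
Position 4 (value 13): max_ending_here = 18, max_so_far = 18
Position 5 (value 11): max_ending_here = 29, max_so_far = 29
Position 6 (value -10): max_ending_here = 19, max_so_far = 29
Position 7 (value -2): max_ending_here = 17, max_so_far = 29

Maximum subarray: [5, 13, 11]
Maximum sum: 29

The maximum subarray is [5, 13, 11] with sum 29. This subarray runs from index 3 to index 5.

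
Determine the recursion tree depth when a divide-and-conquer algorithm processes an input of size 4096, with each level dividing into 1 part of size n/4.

For divide and conquer with division factor 4:

Problem sizes at each level:
Level 0: 4096
Level 1: 1024
Level 2: 256
Level 3: 64
Level 4: 16
Level 5: 4
Level 6: 1

The root is level 0 and the size-1 base case is level 6 (the tree spans levels 0 through 6, i.e. 7 levels counting the root), so the depth is the number of divisions: log_4(4096) = 6

The recursion tree depth is log_4(4096) = 6. At each level, the problem size is divided by 4, so it takes 6 divisions to reduce to a base case of size 1. The algorithm makes 1 recursive call at each level.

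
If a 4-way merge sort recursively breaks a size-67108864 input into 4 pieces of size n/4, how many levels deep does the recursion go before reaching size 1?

For divide and conquer with division factor 4:

Problem sizes at each level:
Level 0: 67108864
Level 1: 16777216
Level 2: 4194304
Level 3: 1048576
Level 4: 262144
Level 5: 65536
Level 6: 16384
Level 7: 4096
Level 8: 1024
Level 9: 256
Level 10: 64
Level 11: 16
Level 12: 4
Level 13: 1

The root is level 0 and the size-1 base case is level 13 (the tree spans levels 0 through 13, i.e. 14 levels counting the root), so the depth is the number of divisions: log_4(67108864) = 13

The recursion tree depth is log_4(67108864) = 13. At each level, the problem size is divided by 4, so it takes 13 divisions to reduce to a base case of size 1. The algorithm makes 4 recursive calls at each level.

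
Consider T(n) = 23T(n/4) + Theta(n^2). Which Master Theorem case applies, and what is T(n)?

Master Theorem for T(n) = 23T(n/4) + O(n^2):

a = 23, b = 4, c = 2
log_b(a) = log_4(23) = 2.2618

Case 1: c = 2 < log_4(23) = 2.2618
T(n) = O(n^(log_4 23))

For T(n) = 23T(n/4) + O(n^2): log_4(23) = 2.2618. This is Case 1 of the Master Theorem (c < log_b(a), work dominated by leaves), giving O(n^(log_4 23)).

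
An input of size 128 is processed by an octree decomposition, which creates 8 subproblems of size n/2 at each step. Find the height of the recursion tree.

For divide and conquer with division factor 2:

Problem sizes at each level:
Level 0: 128
Level 1: 64
Level 2: 32
Level 3: 16
Level 4: 8
Level 5: 4
Level 6: 2
Level 7: 1

The root is level 0 and the size-1 base case is level 7 (the tree spans levels 0 through 7, i.e. 8 levels counting the root), so the depth is the number of divisions: log_2(128) = 7

The recursion tree depth is log_2(128) = 7. At each level, the problem size is divided by 2, so it takes 7 divisions to reduce to a base case of size 1. The algorithm makes 8 recursive calls at each level.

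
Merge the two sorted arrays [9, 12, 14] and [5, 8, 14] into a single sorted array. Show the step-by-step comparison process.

Merging process:

Compare 9 vs 5: take 5 from right. Merged: [5]
Compare 9 vs 8: take 8 from right. Merged: [5, 8]
Compare 9 vs 14: take 9 from left. Merged: [5, 8, 9]
Compare 12 vs 14: take 12 from left. Merged: [5, 8, 9, 12]
Compare 14 vs 14: take 14 from left. Merged: [5, 8, 9, 12, 14]
Append remaining from right: [14]. Merged: [5, 8, 9, 12, 14, 14]

Final merged array: [5, 8, 9, 12, 14, 14]
Total comparisons: 5

The merged array is [5, 8, 9, 12, 14, 14], requiring 5 comparisons. The merge step runs in O(n) time where n is the total number of elements.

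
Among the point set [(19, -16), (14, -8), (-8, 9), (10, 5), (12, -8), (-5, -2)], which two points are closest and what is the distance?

Computing all pairwise distances among 6 points:

d((19, -16), (14, -8)) = 9.434
d((19, -16), (-8, 9)) = 36.7967
d((19, -16), (10, 5)) = 22.8473
d((19, -16), (12, -8)) = 10.6301
d((19, -16), (-5, -2)) = 27.7849
d((14, -8), (-8, 9)) = 27.8029
d((14, -8), (10, 5)) = 13.6015
d((14, -8), (12, -8)) = 2.0 <-- minimum
d((14, -8), (-5, -2)) = 19.9249
d((-8, 9), (10, 5)) = 18.4391
d((-8, 9), (12, -8)) = 26.2488
d((-8, 9), (-5, -2)) = 11.4018
d((10, 5), (12, -8)) = 13.1529
d((10, 5), (-5, -2)) = 16.5529
d((12, -8), (-5, -2)) = 18.0278

Closest pair: (14, -8) and (12, -8) with distance 2.0

The closest pair is (14, -8) and (12, -8) with Euclidean distance 2.0. For 6 points, brute-force pairwise comparison is shown above. For large n, the divide-and-conquer algorithm (sort by x, recurse on halves, check the dividing strip) achieves O(n log n).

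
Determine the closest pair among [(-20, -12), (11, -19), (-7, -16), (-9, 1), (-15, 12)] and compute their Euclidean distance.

Computing all pairwise distances among 5 points:

d((-20, -12), (11, -19)) = 31.7805
d((-20, -12), (-7, -16)) = 13.6015
d((-20, -12), (-9, 1)) = 17.0294
d((-20, -12), (-15, 12)) = 24.5153
d((11, -19), (-7, -16)) = 18.2483
d((11, -19), (-9, 1)) = 28.2843
d((11, -19), (-15, 12)) = 40.4599
d((-7, -16), (-9, 1)) = 17.1172
d((-7, -16), (-15, 12)) = 29.1204
d((-9, 1), (-15, 12)) = 12.53 <-- minimum

Closest pair: (-9, 1) and (-15, 12) with distance 12.53

The closest pair is (-9, 1) and (-15, 12) with Euclidean distance 12.53. For 5 points, brute-force pairwise comparison is shown above. For large n, the divide-and-conquer algorithm (sort by x, recurse on halves, check the dividing strip) achieves O(n log n).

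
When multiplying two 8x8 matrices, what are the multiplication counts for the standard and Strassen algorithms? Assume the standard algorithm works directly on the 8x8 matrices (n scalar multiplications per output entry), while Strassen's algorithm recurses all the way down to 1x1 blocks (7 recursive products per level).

Matrix multiplication for 8x8 matrices:

Standard algorithm: 8^3 = 512 multiplications
Strassen's algorithm: 7^(log2(8)) = 7^3 = 343 multiplications
Savings: 512 - 343 = 169 multiplications

Standard: 512 multiplications (8^3). Strassen: 343 multiplications (7^3). Strassen reduces 8 recursive multiplications to 7 at each level.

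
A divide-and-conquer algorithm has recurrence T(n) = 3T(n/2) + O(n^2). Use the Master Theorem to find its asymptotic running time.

Master Theorem for T(n) = 3T(n/2) + O(n^2):

a = 3, b = 2, c = 2
log_b(a) = log_2(3) = 1.5850

Case 3: c = 2 > log_2(3) = 1.5850
T(n) = O(n^2) = O(n^2)

For T(n) = 3T(n/2) + O(n^2): log_2(3) = 1.5850. This is Case 3 of the Master Theorem (c > log_b(a), work dominated by root), giving O(n^2).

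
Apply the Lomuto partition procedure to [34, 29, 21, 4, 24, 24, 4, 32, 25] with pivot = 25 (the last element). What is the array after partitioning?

Lomuto partition with pivot = 25:

Initial array: [34, 29, 21, 4, 24, 24, 4, 32, 25]

arr[0]=34 > 25: no swap
arr[1]=29 > 25: no swap
arr[2]=21 <= 25: swap with position 0, array becomes [21, 29, 34, 4, 24, 24, 4, 32, 25]
arr[3]=4 <= 25: swap with position 1, array becomes [21, 4, 34, 29, 24, 24, 4, 32, 25]
arr[4]=24 <= 25: swap with position 2, array becomes [21, 4, 24, 29, 34, 24, 4, 32, 25]
arr[5]=24 <= 25: swap with position 3, array becomes [21, 4, 24, 24, 34, 29, 4, 32, 25]
arr[6]=4 <= 25: swap with position 4, array becomes [21, 4, 24, 24, 4, 29, 34, 32, 25]
arr[7]=32 > 25: no swap

Place pivot at position 5: [21, 4, 24, 24, 4, 25, 34, 32, 29]
Pivot position: 5

After partitioning with pivot 25, the array becomes [21, 4, 24, 24, 4, 25, 34, 32, 29]. The pivot is placed at index 5. All elements to the left of the pivot are <= 25, and all elements to the right are > 25.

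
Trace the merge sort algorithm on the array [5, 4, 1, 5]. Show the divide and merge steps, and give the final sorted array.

Merge sort trace:

Split: [5, 4, 1, 5] -> [5, 4] and [1, 5]
  Split: [5, 4] -> [5] and [4]
  Merge: [5] + [4] -> [4, 5]
  Split: [1, 5] -> [1] and [5]
  Merge: [1] + [5] -> [1, 5]
Merge: [4, 5] + [1, 5] -> [1, 4, 5, 5]

Final sorted array: [1, 4, 5, 5]

The merge sort proceeds by recursively splitting the array and merging sorted halves.
After all merges, the sorted array is [1, 4, 5, 5].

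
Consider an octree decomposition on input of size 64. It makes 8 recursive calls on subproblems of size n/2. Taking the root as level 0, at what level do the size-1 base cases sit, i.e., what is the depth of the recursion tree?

For divide and conquer with division factor 2:

Problem sizes at each level:
Level 0: 64
Level 1: 32
Level 2: 16
Level 3: 8
Level 4: 4
Level 5: 2
Level 6: 1

The root is level 0 and the size-1 base case is level 6 (the tree spans levels 0 through 6, i.e. 7 levels counting the root), so the depth is the number of divisions: log_2(64) = 6

The recursion tree depth is log_2(64) = 6. At each level, the problem size is divided by 2, so it takes 6 divisions to reduce to a base case of size 1. The algorithm makes 8 recursive calls at each level.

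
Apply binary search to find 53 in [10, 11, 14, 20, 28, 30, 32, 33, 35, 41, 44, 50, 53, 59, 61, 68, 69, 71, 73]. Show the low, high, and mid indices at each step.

Binary search for 53 in [10, 11, 14, 20, 28, 30, 32, 33, 35, 41, 44, 50, 53, 59, 61, 68, 69, 71, 73]:

lo=0, hi=18, mid=9, arr[mid]=41 -> 41 < 53, search right half
lo=10, hi=18, mid=14, arr[mid]=61 -> 61 > 53, search left half
lo=10, hi=13, mid=11, arr[mid]=50 -> 50 < 53, search right half
lo=12, hi=13, mid=12, arr[mid]=53 -> Found target at index 12!

Binary search finds 53 at index 12 after 4 comparisons. The search repeatedly halves the search space by comparing with the middle element.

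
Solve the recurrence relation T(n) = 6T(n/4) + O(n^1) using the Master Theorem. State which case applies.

Master Theorem for T(n) = 6T(n/4) + O(n^1):

a = 6, b = 4, c = 1
log_b(a) = log_4(6) = 1.2925

Case 1: c = 1 < log_4(6) = 1.2925
T(n) = O(n^(log_4 6))

For T(n) = 6T(n/4) + O(n^1): log_4(6) = 1.2925. This is Case 1 of the Master Theorem (c < log_b(a), work dominated by leaves), giving O(n^(log_4 6)).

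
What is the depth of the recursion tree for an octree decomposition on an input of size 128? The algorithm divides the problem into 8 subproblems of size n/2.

For divide and conquer with division factor 2:

Problem sizes at each level:
Level 0: 128
Level 1: 64
Level 2: 32
Level 3: 16
Level 4: 8
Level 5: 4
Level 6: 2
Level 7: 1

The root is level 0 and the size-1 base case is level 7 (the tree spans levels 0 through 7, i.e. 8 levels counting the root), so the depth is the number of divisions: log_2(128) = 7

The recursion tree depth is log_2(128) = 7. At each level, the problem size is divided by 2, so it takes 7 divisions to reduce to a base case of size 1. The algorithm makes 8 recursive calls at each level.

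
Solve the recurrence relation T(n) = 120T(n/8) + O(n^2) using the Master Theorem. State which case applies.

Master Theorem for T(n) = 120T(n/8) + O(n^2):

a = 120, b = 8, c = 2
log_b(a) = log_8(120) = 2.3023

Case 1: c = 2 < log_8(120) = 2.3023
T(n) = O(n^(log_8 120))

For T(n) = 120T(n/8) + O(n^2): log_8(120) = 2.3023. This is Case 1 of the Master Theorem (c < log_b(a), work dominated by leaves), giving O(n^(log_8 120)).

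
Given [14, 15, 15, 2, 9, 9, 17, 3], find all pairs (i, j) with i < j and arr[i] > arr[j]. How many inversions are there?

Finding inversions in [14, 15, 15, 2, 9, 9, 17, 3]:

(0, 3): arr[0]=14 > arr[3]=2
(0, 4): arr[0]=14 > arr[4]=9
(0, 5): arr[0]=14 > arr[5]=9
(0, 7): arr[0]=14 > arr[7]=3
(1, 3): arr[1]=15 > arr[3]=2
(1, 4): arr[1]=15 > arr[4]=9
(1, 5): arr[1]=15 > arr[5]=9
(1, 7): arr[1]=15 > arr[7]=3
(2, 3): arr[2]=15 > arr[3]=2
(2, 4): arr[2]=15 > arr[4]=9
(2, 5): arr[2]=15 > arr[5]=9
(2, 7): arr[2]=15 > arr[7]=3
(4, 7): arr[4]=9 > arr[7]=3
(5, 7): arr[5]=9 > arr[7]=3
(6, 7): arr[6]=17 > arr[7]=3

Total inversions: 15

The array has 15 inversion(s): (0,3), (0,4), (0,5), (0,7), (1,3), (1,4), (1,5), (1,7), (2,3), (2,4), (2,5), (2,7), (4,7), (5,7), (6,7). Each pair (i,j) satisfies i < j and arr[i] > arr[j].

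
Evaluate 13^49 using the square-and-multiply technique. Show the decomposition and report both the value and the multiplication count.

Computing 13^49 by squaring (build up from 13^1; each line after the first costs one multiplication):

13^1 = 13
13^2 = (13^1)^2 = 13^2 = 169
13^3 = 13 * 13^2 = 13 * 169 = 2197
13^6 = (13^3)^2 = 2197^2 = 4826809
13^12 = (13^6)^2 = 4826809^2 = 23298085122481
13^24 = (13^12)^2 = 23298085122481^2 = 542800770374370512771595361
13^48 = (13^24)^2 = 542800770374370512771595361^2 = 294632676319010105335586872991323185304149065116720321
13^49 = 13 * 13^48 = 13 * 294632676319010105335586872991323185304149065116720321 = 3830224792147131369362629348887201408953937846517364173

Result: 3830224792147131369362629348887201408953937846517364173
Multiplications needed: 7 (7 lines after 13^1)

13^49 = 3830224792147131369362629348887201408953937846517364173. Using exponentiation by squaring, this requires 7 multiplications. The key idea: if the exponent is even, square the half-power; if odd, multiply by the base once.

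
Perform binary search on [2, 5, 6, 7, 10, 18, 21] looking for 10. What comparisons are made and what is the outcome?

Binary search for 10 in [2, 5, 6, 7, 10, 18, 21]:

lo=0, hi=6, mid=3, arr[mid]=7 -> 7 < 10, search right half
lo=4, hi=6, mid=5, arr[mid]=18 -> 18 > 10, search left half
lo=4, hi=4, mid=4, arr[mid]=10 -> Found target at index 4!

Binary search finds 10 at index 4 after 3 comparisons. The search repeatedly halves the search space by comparing with the middle element.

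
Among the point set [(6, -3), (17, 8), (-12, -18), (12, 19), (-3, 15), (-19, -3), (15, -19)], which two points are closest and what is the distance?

Computing all pairwise distances among 7 points:

d((6, -3), (17, 8)) = 15.5563
d((6, -3), (-12, -18)) = 23.4307
d((6, -3), (12, 19)) = 22.8035
d((6, -3), (-3, 15)) = 20.1246
d((6, -3), (-19, -3)) = 25.0
d((6, -3), (15, -19)) = 18.3576
d((17, 8), (-12, -18)) = 38.9487
d((17, 8), (12, 19)) = 12.083 <-- minimum
d((17, 8), (-3, 15)) = 21.1896
d((17, 8), (-19, -3)) = 37.6431
d((17, 8), (15, -19)) = 27.074
d((-12, -18), (12, 19)) = 44.1022
d((-12, -18), (-3, 15)) = 34.2053
d((-12, -18), (-19, -3)) = 16.5529
d((-12, -18), (15, -19)) = 27.0185
d((12, 19), (-3, 15)) = 15.5242
d((12, 19), (-19, -3)) = 38.0132
d((12, 19), (15, -19)) = 38.1182
d((-3, 15), (-19, -3)) = 24.0832
d((-3, 15), (15, -19)) = 38.4708
d((-19, -3), (15, -19)) = 37.5766

Closest pair: (17, 8) and (12, 19) with distance 12.083

The closest pair is (17, 8) and (12, 19) with Euclidean distance 12.083. For 7 points, brute-force pairwise comparison is shown above. For large n, the divide-and-conquer algorithm (sort by x, recurse on halves, check the dividing strip) achieves O(n log n).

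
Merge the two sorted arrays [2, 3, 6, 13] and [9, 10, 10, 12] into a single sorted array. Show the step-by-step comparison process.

Merging process:

Compare 2 vs 9: take 2 from left. Merged: [2]
Compare 3 vs 9: take 3 from left. Merged: [2, 3]
Compare 6 vs 9: take 6 from left. Merged: [2, 3, 6]
Compare 13 vs 9: take 9 from right. Merged: [2, 3, 6, 9]
Compare 13 vs 10: take 10 from right. Merged: [2, 3, 6, 9, 10]
Compare 13 vs 10: take 10 from right. Merged: [2, 3, 6, 9, 10, 10]
Compare 13 vs 12: take 12 from right. Merged: [2, 3, 6, 9, 10, 10, 12]
Append remaining from left: [13]. Merged: [2, 3, 6, 9, 10, 10, 12, 13]

Final merged array: [2, 3, 6, 9, 10, 10, 12, 13]
Total comparisons: 7

The merged array is [2, 3, 6, 9, 10, 10, 12, 13], requiring 7 comparisons. The merge step runs in O(n) time where n is the total number of elements.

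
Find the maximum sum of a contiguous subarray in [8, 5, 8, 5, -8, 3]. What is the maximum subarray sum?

Using Kadane's algorithm on [8, 5, 8, 5, -8, 3]:

Scanning through the array:
Position 1 (value 5): max_ending_here = 13, max_so_far = 13
Position 2 (value 8): max_ending_here = 21, max_so_far = 21
Position 3 (value 5): max_ending_here = 26, max_so_far = 26
Position 4 (value -8): max_ending_here = 18, max_so_far = 26
Position 5 (value 3): max_ending_here = 21, max_so_far = 26

Maximum subarray: [8, 5, 8, 5]
Maximum sum: 26

The maximum subarray is [8, 5, 8, 5] with sum 26. This subarray runs from index 0 to index 3.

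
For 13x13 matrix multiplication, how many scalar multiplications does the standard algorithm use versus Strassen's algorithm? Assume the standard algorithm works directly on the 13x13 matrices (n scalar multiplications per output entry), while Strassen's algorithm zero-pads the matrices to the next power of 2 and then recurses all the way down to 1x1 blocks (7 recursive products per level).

Matrix multiplication for 13x13 matrices:

Strassen's algorithm requires power-of-2 dimensions. Pad 13x13 to 16x16 (next power of 2).

Standard algorithm: 13^3 = 2197 multiplications
Strassen's algorithm: 7^(log2(16)) = 7^4 = 2401 multiplications
Difference: 2197 - 2401 = -204 (Strassen uses MORE here due to padding overhead — for small or just-over-power-of-2 n, padding can outweigh the per-level savings)

Standard: 2197 multiplications (13^3). Strassen: 2401 multiplications (7^4, after padding to 16x16). Strassen reduces 8 recursive multiplications to 7 at each level.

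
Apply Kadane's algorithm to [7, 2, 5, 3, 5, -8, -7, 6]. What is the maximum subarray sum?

Using Kadane's algorithm on [7, 2, 5, 3, 5, -8, -7, 6]:

Scanning through the array:
Position 1 (value 2): max_ending_here = 9, max_so_far = 9
Position 2 (value 5): max_ending_here = 14, max_so_far = 14
Position 3 (value 3): max_ending_here = 17, max_so_far = 17
Position 4 (value 5): max_ending_here = 22, max_so_far = 22
Position 5 (value -8): max_ending_here = 14, max_so_far = 22
Position 6 (value -7): max_ending_here = 7, max_so_far = 22
Position 7 (value 6): max_ending_here = 13, max_so_far = 22

Maximum subarray: [7, 2, 5, 3, 5]
Maximum sum: 22

The maximum subarray is [7, 2, 5, 3, 5] with sum 22. This subarray runs from index 0 to index 4.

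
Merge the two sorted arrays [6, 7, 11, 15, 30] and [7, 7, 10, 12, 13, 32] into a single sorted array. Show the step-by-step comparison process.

Merging process:

Compare 6 vs 7: take 6 from left. Merged: [6]
Compare 7 vs 7: take 7 from left. Merged: [6, 7]
Compare 11 vs 7: take 7 from right. Merged: [6, 7, 7]
Compare 11 vs 7: take 7 from right. Merged: [6, 7, 7, 7]
Compare 11 vs 10: take 10 from right. Merged: [6, 7, 7, 7, 10]
Compare 11 vs 12: take 11 from left. Merged: [6, 7, 7, 7, 10, 11]
Compare 15 vs 12: take 12 from right. Merged: [6, 7, 7, 7, 10, 11, 12]
Compare 15 vs 13: take 13 from right. Merged: [6, 7, 7, 7, 10, 11, 12, 13]
Compare 15 vs 32: take 15 from left. Merged: [6, 7, 7, 7, 10, 11, 12, 13, 15]
Compare 30 vs 32: take 30 from left. Merged: [6, 7, 7, 7, 10, 11, 12, 13, 15, 30]
Append remaining from right: [32]. Merged: [6, 7, 7, 7, 10, 11, 12, 13, 15, 30, 32]

Final merged array: [6, 7, 7, 7, 10, 11, 12, 13, 15, 30, 32]
Total comparisons: 10

The merged array is [6, 7, 7, 7, 10, 11, 12, 13, 15, 30, 32], requiring 10 comparisons. The merge step runs in O(n) time where n is the total number of elements.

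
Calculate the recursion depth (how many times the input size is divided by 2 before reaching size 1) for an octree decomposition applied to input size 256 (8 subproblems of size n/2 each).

For divide and conquer with division factor 2:

Problem sizes at each level:
Level 0: 256
Level 1: 128
Level 2: 64
Level 3: 32
Level 4: 16
Level 5: 8
Level 6: 4
Level 7: 2
Level 8: 1

The root is level 0 and the size-1 base case is level 8 (the tree spans levels 0 through 8, i.e. 9 levels counting the root), so the depth is the number of divisions: log_2(256) = 8

The recursion tree depth is log_2(256) = 8. At each level, the problem size is divided by 2, so it takes 8 divisions to reduce to a base case of size 1. The algorithm makes 8 recursive calls at each level.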